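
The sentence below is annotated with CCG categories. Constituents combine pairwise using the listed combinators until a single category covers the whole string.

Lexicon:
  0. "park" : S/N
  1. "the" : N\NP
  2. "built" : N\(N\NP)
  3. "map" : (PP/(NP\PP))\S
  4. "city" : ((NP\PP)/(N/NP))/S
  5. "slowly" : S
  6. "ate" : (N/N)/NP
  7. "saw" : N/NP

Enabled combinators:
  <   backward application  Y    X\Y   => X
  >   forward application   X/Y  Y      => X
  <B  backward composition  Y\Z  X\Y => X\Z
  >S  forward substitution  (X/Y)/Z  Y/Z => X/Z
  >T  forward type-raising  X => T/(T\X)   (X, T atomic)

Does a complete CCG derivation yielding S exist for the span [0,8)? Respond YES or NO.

NO

S/N N\NP N\(N\NP) (PP/(NP\PP))\S ((NP\PP)/(N/NP))/S S (N/N)/NP N/NP
CKY chart[0,8] = {N/(N\PP), NP/(NP\PP), PP, PP/(PP\PP), S/(S\PP)}; S ∉ chart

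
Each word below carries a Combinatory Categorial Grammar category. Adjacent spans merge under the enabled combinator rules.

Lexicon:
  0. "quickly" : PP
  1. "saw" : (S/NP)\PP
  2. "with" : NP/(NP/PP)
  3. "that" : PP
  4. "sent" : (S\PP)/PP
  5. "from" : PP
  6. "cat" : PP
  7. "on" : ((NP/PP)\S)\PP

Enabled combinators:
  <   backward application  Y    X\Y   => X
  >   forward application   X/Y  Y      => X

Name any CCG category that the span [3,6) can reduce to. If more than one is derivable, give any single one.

S

[0,8] S   >
  [0,2] S/NP   <
    [0,1] "quickly" : PP
    [1,2] "saw" : (S/NP)\PP
  [2,8] NP   >
    [2,3] "with" : NP/(NP/PP)
    [3,8] NP/PP   <
      [3,6] S   <
        [3,4] "that" : PP
        [4,6] S\PP   >
          [4,5] "sent" : (S\PP)/PP
          [5,6] "from" : PP
      [6,8] (NP/PP)\S   <
        [6,7] "cat" : PP
        [7,8] "on" : ((NP/PP)\S)\PP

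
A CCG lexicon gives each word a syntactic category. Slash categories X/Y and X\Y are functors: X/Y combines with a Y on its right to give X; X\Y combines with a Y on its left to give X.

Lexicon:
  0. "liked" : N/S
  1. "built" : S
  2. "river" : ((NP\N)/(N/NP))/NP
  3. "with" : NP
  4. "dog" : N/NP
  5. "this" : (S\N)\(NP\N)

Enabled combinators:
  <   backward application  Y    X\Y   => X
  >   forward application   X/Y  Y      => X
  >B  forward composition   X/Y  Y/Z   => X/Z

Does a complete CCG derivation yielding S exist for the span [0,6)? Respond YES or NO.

[0,6] S   <
  [0,2] N   >
    [0,1] "liked" : N/S
    [1,2] "built" : S
  [2,6] S\N   <
    [2,5] NP\N   >
      [2,4] (NP\N)/(N/NP)   >
        [2,3] "river" : ((NP\N)/(N/NP))/NP
        [3,4] "with" : NP
      [4,5] "dog" : N/NP
    [5,6] "this" : (S\N)\(NP\N)

YES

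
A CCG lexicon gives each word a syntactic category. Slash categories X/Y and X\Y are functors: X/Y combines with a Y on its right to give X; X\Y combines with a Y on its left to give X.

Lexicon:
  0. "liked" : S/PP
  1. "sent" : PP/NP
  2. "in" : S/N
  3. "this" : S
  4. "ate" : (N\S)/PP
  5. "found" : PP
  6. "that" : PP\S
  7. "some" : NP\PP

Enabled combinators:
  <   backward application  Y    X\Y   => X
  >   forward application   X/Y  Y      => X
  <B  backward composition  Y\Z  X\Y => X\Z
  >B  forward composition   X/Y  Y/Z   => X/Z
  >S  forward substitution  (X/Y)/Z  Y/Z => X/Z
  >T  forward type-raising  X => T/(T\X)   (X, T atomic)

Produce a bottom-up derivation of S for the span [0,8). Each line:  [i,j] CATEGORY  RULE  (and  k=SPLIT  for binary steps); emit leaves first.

[0,1] S/PP  lex  "liked"
[1,2] PP/NP  lex  "sent"
[0,2] S/NP  >B  k=1
[2,3] S/N  lex  "in"
[3,4] S  lex  "this"
[4,5] (N\S)/PP  lex  "ate"
[5,6] PP  lex  "found"
[4,6] N\S  >  k=5
[3,6] N  <  k=4
[2,6] S  >  k=3
[6,7] PP\S  lex  "that"
[7,8] NP\PP  lex  "some"
[6,8] NP\S  <B  k=7
[2,8] NP  <  k=6
[0,8] S  >  k=2

[0,8] S   >
  [0,2] S/NP   >B
    [0,1] "liked" : S/PP
    [1,2] "sent" : PP/NP
  [2,8] NP   <
    [2,6] S   >
      [2,3] "in" : S/N
      [3,6] N   <
        [3,4] "this" : S
        [4,6] N\S   >
          [4,5] "ate" : (N\S)/PP
          [5,6] "found" : PP
    [6,8] NP\S   <B
      [6,7] "that" : PP\S
      [7,8] "some" : NP\PP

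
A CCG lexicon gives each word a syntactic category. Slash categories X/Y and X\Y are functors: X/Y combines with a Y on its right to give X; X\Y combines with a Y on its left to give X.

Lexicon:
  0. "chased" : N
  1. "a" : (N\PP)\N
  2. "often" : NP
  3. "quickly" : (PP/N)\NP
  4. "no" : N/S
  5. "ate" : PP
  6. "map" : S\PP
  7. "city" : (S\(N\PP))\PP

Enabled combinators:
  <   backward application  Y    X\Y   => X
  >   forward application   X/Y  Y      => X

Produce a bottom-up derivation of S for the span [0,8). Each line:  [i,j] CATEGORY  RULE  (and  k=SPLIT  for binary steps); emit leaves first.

[0,1] N  lex  "chased"
[1,2] (N\PP)\N  lex  "a"
[0,2] N\PP  <  k=1
[2,3] NP  lex  "often"
[3,4] (PP/N)\NP  lex  "quickly"
[2,4] PP/N  <  k=3
[4,5] N/S  lex  "no"
[5,6] PP  lex  "ate"
[6,7] S\PP  lex  "map"
[5,7] S  <  k=6
[4,7] N  >  k=5
[2,7] PP  >  k=4
[7,8] (S\(N\PP))\PP  lex  "city"
[2,8] S\(N\PP)  <  k=7
[0,8] S  <  k=2

[0,8] S   <
  [0,2] N\PP   <
    [0,1] "chased" : N
    [1,2] "a" : (N\PP)\N
  [2,8] S\(N\PP)   <
    [2,7] PP   >
      [2,4] PP/N   <
        [2,3] "often" : NP
        [3,4] "quickly" : (PP/N)\NP
      [4,7] N   >
        [4,5] "no" : N/S
        [5,7] S   <
          [5,6] "ate" : PP
          [6,7] "map" : S\PP
    [7,8] "city" : (S\(N\PP))\PP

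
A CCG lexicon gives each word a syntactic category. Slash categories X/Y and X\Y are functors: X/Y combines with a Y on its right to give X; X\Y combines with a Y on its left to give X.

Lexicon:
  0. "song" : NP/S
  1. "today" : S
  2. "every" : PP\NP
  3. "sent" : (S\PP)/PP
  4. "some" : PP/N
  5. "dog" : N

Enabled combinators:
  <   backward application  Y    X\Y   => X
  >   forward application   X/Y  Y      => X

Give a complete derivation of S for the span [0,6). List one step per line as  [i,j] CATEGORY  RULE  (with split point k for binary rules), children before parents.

[0,1] NP/S  lex  "song"
[1,2] S  lex  "today"
[0,2] NP  >  k=1
[2,3] PP\NP  lex  "every"
[0,3] PP  <  k=2
[3,4] (S\PP)/PP  lex  "sent"
[4,5] PP/N  lex  "some"
[5,6] N  lex  "dog"
[4,6] PP  >  k=5
[3,6] S\PP  >  k=4
[0,6] S  <  k=3

[0,6] S   <
  [0,3] PP   <
    [0,2] NP   >
      [0,1] "song" : NP/S
      [1,2] "today" : S
    [2,3] "every" : PP\NP
  [3,6] S\PP   >
    [3,4] "sent" : (S\PP)/PP
    [4,6] PP   >
      [4,5] "some" : PP/N
      [5,6] "dog" : N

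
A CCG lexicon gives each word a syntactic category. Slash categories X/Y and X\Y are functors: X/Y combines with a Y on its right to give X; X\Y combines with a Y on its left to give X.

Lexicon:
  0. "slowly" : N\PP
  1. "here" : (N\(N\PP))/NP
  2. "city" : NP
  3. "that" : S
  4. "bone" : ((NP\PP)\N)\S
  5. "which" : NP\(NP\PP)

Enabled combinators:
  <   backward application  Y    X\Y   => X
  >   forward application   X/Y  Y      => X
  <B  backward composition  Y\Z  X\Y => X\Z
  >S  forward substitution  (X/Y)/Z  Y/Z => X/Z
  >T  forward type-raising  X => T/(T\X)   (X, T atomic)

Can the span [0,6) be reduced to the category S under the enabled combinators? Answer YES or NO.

NO

N\PP (N\(N\PP))/NP NP S ((NP\PP)\N)\S NP\(NP\PP)
CKY chart[0,6] = {N/(N\NP), NP, NP/(NP\NP), PP/(PP\NP), S/(S\NP)}; S ∉ chart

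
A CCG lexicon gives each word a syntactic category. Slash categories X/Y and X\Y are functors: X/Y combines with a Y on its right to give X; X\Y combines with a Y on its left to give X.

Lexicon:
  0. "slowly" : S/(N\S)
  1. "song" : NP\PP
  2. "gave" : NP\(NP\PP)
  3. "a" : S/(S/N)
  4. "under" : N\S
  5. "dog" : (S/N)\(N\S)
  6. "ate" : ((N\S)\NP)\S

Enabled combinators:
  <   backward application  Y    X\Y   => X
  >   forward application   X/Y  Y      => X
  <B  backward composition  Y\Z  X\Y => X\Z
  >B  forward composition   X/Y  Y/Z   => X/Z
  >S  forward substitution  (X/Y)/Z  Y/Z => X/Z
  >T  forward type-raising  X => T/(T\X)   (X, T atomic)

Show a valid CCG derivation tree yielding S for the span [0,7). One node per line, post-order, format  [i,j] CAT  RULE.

[0,1] S/(N\S)  lex  "slowly"
[1,2] NP\PP  lex  "song"
[2,3] NP\(NP\PP)  lex  "gave"
[1,3] NP  <  k=2
[3,4] S/(S/N)  lex  "a"
[4,5] N\S  lex  "under"
[5,6] (S/N)\(N\S)  lex  "dog"
[4,6] S/N  <  k=5
[3,6] S  >  k=4
[6,7] ((N\S)\NP)\S  lex  "ate"
[3,7] (N\S)\NP  <  k=6
[1,7] N\S  <  k=3
[0,7] S  >  k=1

[0,7] S   >
  [0,1] "slowly" : S/(N\S)
  [1,7] N\S   <
    [1,3] NP   <
      [1,2] "song" : NP\PP
      [2,3] "gave" : NP\(NP\PP)
    [3,7] (N\S)\NP   <
      [3,6] S   >
        [3,4] "a" : S/(S/N)
        [4,6] S/N   <
          [4,5] "under" : N\S
          [5,6] "dog" : (S/N)\(N\S)
      [6,7] "ate" : ((N\S)\NP)\S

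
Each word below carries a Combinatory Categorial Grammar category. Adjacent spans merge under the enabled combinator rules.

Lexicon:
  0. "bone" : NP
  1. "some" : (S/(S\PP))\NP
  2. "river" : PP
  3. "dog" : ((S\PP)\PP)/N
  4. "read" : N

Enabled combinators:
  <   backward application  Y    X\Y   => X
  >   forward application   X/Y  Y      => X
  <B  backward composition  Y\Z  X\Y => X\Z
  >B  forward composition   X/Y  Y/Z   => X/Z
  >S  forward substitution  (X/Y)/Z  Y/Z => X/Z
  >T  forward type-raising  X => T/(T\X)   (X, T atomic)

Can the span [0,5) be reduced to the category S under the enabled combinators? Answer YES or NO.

YES

[0,5] S   >
  [0,2] S/(S\PP)   <
    [0,1] "bone" : NP
    [1,2] "some" : (S/(S\PP))\NP
  [2,5] S\PP   <
    [2,3] "river" : PP
    [3,5] (S\PP)\PP   >
      [3,4] "dog" : ((S\PP)\PP)/N
      [4,5] "read" : N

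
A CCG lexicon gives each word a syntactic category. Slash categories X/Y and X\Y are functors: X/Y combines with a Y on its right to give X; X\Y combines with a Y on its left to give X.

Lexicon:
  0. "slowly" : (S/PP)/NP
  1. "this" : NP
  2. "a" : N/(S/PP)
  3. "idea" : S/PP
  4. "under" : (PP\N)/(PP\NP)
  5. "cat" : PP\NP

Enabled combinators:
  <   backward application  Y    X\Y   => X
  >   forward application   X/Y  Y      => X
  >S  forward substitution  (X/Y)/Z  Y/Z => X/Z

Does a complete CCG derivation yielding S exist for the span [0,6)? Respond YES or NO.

[0,6] S   >
  [0,2] S/PP   >
    [0,1] "slowly" : (S/PP)/NP
    [1,2] "this" : NP
  [2,6] PP   <
    [2,4] N   >
      [2,3] "a" : N/(S/PP)
      [3,4] "idea" : S/PP
    [4,6] PP\N   >
      [4,5] "under" : (PP\N)/(PP\NP)
      [5,6] "cat" : PP\NP

YES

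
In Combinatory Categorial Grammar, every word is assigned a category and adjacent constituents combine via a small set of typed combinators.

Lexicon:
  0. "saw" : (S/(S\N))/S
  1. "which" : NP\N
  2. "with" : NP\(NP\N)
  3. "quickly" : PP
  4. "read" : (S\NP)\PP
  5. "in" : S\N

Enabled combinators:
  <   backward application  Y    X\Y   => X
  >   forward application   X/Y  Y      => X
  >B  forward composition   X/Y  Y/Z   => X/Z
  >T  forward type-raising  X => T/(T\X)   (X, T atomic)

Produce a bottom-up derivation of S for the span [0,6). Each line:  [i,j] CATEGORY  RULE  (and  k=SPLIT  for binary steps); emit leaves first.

[0,6] S   >
  [0,5] S/(S\N)   >
    [0,1] "saw" : (S/(S\N))/S
    [1,5] S   <
      [1,3] NP   <
        [1,2] "which" : NP\N
        [2,3] "with" : NP\(NP\N)
      [3,5] S\NP   <
        [3,4] "quickly" : PP
        [4,5] "read" : (S\NP)\PP
  [5,6] "in" : S\N

[0,1] (S/(S\N))/S  lex  "saw"
[1,2] NP\N  lex  "which"
[2,3] NP\(NP\N)  lex  "with"
[1,3] NP  <  k=2
[3,4] PP  lex  "quickly"
[4,5] (S\NP)\PP  lex  "read"
[3,5] S\NP  <  k=4
[1,5] S  <  k=3
[0,5] S/(S\N)  >  k=1
[5,6] S\N  lex  "in"
[0,6] S  >  k=5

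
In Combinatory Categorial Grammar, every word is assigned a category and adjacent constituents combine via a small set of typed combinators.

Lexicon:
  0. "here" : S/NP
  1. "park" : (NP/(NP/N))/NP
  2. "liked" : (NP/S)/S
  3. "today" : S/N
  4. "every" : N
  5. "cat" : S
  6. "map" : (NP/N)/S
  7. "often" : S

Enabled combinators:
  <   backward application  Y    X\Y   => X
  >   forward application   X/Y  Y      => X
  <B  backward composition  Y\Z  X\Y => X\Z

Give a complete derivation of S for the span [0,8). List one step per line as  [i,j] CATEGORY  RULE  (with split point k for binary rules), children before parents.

[0,1] S/NP  lex  "here"
[1,2] (NP/(NP/N))/NP  lex  "park"
[2,3] (NP/S)/S  lex  "liked"
[3,4] S/N  lex  "today"
[4,5] N  lex  "every"
[3,5] S  >  k=4
[2,5] NP/S  >  k=3
[5,6] S  lex  "cat"
[2,6] NP  >  k=5
[1,6] NP/(NP/N)  >  k=2
[6,7] (NP/N)/S  lex  "map"
[7,8] S  lex  "often"
[6,8] NP/N  >  k=7
[1,8] NP  >  k=6
[0,8] S  >  k=1

[0,8] S   >
  [0,1] "here" : S/NP
  [1,8] NP   >
    [1,6] NP/(NP/N)   >
      [1,2] "park" : (NP/(NP/N))/NP
      [2,6] NP   >
        [2,5] NP/S   >
          [2,3] "liked" : (NP/S)/S
          [3,5] S   >
            [3,4] "today" : S/N
            [4,5] "every" : N
        [5,6] "cat" : S
    [6,8] NP/N   >
      [6,7] "map" : (NP/N)/S
      [7,8] "often" : S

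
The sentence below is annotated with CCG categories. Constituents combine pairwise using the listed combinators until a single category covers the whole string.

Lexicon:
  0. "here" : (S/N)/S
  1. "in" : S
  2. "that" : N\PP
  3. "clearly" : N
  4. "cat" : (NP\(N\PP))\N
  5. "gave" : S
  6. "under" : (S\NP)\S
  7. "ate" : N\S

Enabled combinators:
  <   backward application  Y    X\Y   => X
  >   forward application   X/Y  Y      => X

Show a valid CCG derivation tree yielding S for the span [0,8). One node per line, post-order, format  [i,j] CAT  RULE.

[0,8] S   >
  [0,2] S/N   >
    [0,1] "here" : (S/N)/S
    [1,2] "in" : S
  [2,8] N   <
    [2,7] S   <
      [2,5] NP   <
        [2,3] "that" : N\PP
        [3,5] NP\(N\PP)   <
          [3,4] "clearly" : N
          [4,5] "cat" : (NP\(N\PP))\N
      [5,7] S\NP   <
        [5,6] "gave" : S
        [6,7] "under" : (S\NP)\S
    [7,8] "ate" : N\S

[0,1] (S/N)/S  lex  "here"
[1,2] S  lex  "in"
[0,2] S/N  >  k=1
[2,3] N\PP  lex  "that"
[3,4] N  lex  "clearly"
[4,5] (NP\(N\PP))\N  lex  "cat"
[3,5] NP\(N\PP)  <  k=4
[2,5] NP  <  k=3
[5,6] S  lex  "gave"
[6,7] (S\NP)\S  lex  "under"
[5,7] S\NP  <  k=6
[2,7] S  <  k=5
[7,8] N\S  lex  "ate"
[2,8] N  <  k=7
[0,8] S  >  k=2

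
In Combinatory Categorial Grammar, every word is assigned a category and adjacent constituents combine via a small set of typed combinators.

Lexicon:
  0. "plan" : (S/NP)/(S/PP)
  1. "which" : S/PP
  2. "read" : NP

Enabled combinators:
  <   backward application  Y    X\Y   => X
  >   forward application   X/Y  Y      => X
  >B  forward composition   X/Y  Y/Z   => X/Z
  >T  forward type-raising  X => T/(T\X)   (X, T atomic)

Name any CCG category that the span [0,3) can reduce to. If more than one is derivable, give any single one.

S

[0,3] S   >
  [0,2] S/NP   >
    [0,1] "plan" : (S/NP)/(S/PP)
    [1,2] "which" : S/PP
  [2,3] "read" : NP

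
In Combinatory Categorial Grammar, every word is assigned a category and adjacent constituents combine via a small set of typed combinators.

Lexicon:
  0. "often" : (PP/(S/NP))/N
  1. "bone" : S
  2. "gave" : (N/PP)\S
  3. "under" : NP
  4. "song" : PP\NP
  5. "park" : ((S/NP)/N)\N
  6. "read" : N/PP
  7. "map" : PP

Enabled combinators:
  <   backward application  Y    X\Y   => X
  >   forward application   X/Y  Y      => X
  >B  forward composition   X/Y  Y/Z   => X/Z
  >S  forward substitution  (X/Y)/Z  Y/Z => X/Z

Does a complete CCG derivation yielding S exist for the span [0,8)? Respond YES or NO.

NO

(PP/(S/NP))/N S (N/PP)\S NP PP\NP ((S/NP)/N)\N N/PP PP
CKY chart[0,8] = {PP}; S ∉ chart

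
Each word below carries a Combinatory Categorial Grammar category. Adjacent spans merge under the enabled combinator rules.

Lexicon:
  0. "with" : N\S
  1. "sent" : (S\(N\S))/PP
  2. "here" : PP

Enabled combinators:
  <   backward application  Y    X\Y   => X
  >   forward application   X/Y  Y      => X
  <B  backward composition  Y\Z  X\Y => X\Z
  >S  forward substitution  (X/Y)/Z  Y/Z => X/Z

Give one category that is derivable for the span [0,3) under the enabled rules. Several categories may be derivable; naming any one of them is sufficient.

[0,3] S   <
  [0,1] "with" : N\S
  [1,3] S\(N\S)   >
    [1,2] "sent" : (S\(N\S))/PP
    [2,3] "here" : PP

S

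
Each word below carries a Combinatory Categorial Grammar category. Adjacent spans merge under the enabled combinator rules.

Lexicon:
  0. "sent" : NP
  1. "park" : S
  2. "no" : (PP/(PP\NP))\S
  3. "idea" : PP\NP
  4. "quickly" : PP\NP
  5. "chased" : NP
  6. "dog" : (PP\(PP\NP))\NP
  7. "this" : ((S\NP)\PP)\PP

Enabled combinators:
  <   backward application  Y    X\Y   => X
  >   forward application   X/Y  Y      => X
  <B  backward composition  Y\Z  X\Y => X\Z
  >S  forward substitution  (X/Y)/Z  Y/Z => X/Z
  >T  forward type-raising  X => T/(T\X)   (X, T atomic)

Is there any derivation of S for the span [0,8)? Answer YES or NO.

[0,8] S   <
  [0,1] "sent" : NP
  [1,8] S\NP   <
    [1,4] PP   >
      [1,3] PP/(PP\NP)   <
        [1,2] "park" : S
        [2,3] "no" : (PP/(PP\NP))\S
      [3,4] "idea" : PP\NP
    [4,8] (S\NP)\PP   <
      [4,7] PP   <
        [4,5] "quickly" : PP\NP
        [5,7] PP\(PP\NP)   <
          [5,6] "chased" : NP
          [6,7] "dog" : (PP\(PP\NP))\NP
      [7,8] "this" : ((S\NP)\PP)\PP

YES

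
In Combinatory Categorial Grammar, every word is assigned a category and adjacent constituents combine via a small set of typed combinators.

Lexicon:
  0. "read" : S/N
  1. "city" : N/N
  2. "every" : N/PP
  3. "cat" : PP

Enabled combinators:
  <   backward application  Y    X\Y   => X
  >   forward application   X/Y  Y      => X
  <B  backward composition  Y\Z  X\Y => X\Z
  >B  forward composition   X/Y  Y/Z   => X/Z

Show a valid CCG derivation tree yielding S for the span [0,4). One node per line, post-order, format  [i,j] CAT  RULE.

[0,4] S   >
  [0,2] S/N   >B
    [0,1] "read" : S/N
    [1,2] "city" : N/N
  [2,4] N   >
    [2,3] "every" : N/PP
    [3,4] "cat" : PP

[0,1] S/N  lex  "read"
[1,2] N/N  lex  "city"
[0,2] S/N  >B  k=1
[2,3] N/PP  lex  "every"
[3,4] PP  lex  "cat"
[2,4] N  >  k=3
[0,4] S  >  k=2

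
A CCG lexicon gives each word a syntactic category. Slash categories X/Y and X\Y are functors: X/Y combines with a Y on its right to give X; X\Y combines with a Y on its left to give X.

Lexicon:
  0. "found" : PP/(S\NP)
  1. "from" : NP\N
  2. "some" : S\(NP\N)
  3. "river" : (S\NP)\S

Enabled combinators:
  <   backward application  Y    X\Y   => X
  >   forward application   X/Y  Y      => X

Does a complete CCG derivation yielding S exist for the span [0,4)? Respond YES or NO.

PP/(S\NP) NP\N S\(NP\N) (S\NP)\S
CKY chart[0,4] = {PP}; S ∉ chart

NO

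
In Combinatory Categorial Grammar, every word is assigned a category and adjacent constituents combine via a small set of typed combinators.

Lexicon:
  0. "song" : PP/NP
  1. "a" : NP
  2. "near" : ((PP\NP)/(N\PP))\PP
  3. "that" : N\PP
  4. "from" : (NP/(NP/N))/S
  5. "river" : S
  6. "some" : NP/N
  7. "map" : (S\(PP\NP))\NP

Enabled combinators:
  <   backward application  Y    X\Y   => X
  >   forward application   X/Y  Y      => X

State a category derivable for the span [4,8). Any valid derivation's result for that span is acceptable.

[0,8] S   <
  [0,4] PP\NP   >
    [0,3] (PP\NP)/(N\PP)   <
      [0,2] PP   >
        [0,1] "song" : PP/NP
        [1,2] "a" : NP
      [2,3] "near" : ((PP\NP)/(N\PP))\PP
    [3,4] "that" : N\PP
  [4,8] S\(PP\NP)   <
    [4,7] NP   >
      [4,6] NP/(NP/N)   >
        [4,5] "from" : (NP/(NP/N))/S
        [5,6] "river" : S
      [6,7] "some" : NP/N
    [7,8] "map" : (S\(PP\NP))\NP

S\(PP\NP)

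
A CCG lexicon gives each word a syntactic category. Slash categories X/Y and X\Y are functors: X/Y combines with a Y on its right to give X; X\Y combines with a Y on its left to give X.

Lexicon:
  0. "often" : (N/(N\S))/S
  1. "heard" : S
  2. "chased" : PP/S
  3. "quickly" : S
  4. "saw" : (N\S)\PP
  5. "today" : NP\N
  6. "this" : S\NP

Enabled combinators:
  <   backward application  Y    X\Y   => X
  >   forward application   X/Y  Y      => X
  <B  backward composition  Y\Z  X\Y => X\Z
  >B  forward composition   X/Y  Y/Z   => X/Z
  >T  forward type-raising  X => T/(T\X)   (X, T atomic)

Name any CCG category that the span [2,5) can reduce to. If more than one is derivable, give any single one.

[0,7] S   <
  [0,5] N   >
    [0,2] N/(N\S)   >
      [0,1] "often" : (N/(N\S))/S
      [1,2] "heard" : S
    [2,5] N\S   <
      [2,4] PP   >
        [2,3] "chased" : PP/S
        [3,4] "quickly" : S
      [4,5] "saw" : (N\S)\PP
  [5,7] S\N   <B
    [5,6] "today" : NP\N
    [6,7] "this" : S\NP

N\S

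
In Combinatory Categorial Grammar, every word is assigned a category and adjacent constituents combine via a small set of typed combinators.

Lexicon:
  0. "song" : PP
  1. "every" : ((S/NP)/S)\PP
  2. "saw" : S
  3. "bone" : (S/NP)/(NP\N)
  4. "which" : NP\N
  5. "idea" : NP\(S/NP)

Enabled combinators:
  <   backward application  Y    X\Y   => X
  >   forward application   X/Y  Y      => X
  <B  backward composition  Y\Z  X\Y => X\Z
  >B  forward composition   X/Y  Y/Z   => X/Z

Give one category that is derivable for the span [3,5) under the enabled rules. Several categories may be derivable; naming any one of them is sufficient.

S/NP

[0,6] S   >
  [0,3] S/NP   >
    [0,2] (S/NP)/S   <
      [0,1] "song" : PP
      [1,2] "every" : ((S/NP)/S)\PP
    [2,3] "saw" : S
  [3,6] NP   <
    [3,5] S/NP   >
      [3,4] "bone" : (S/NP)/(NP\N)
      [4,5] "which" : NP\N
    [5,6] "idea" : NP\(S/NP)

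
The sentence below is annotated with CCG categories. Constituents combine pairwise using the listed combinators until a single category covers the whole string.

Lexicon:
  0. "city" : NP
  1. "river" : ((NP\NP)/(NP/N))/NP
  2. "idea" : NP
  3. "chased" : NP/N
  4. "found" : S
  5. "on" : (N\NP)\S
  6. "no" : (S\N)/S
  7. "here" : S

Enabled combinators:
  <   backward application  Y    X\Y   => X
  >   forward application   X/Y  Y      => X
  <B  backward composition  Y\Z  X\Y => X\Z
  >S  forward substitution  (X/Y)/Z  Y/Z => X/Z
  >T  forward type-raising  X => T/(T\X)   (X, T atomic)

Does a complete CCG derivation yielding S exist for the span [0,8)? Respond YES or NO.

[0,8] S   <
  [0,1] "city" : NP
  [1,8] S\NP   <B
    [1,4] NP\NP   >
      [1,3] (NP\NP)/(NP/N)   >
        [1,2] "river" : ((NP\NP)/(NP/N))/NP
        [2,3] "idea" : NP
      [3,4] "chased" : NP/N
    [4,8] S\NP   <B
      [4,6] N\NP   <
        [4,5] "found" : S
        [5,6] "on" : (N\NP)\S
      [6,8] S\N   >
        [6,7] "no" : (S\N)/S
        [7,8] "here" : S

YES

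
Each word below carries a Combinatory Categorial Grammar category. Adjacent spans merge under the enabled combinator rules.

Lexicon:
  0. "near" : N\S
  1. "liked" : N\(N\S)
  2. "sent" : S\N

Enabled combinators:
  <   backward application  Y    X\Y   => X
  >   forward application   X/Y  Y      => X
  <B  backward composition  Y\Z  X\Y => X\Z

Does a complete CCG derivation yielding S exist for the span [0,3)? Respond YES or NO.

YES

[0,3] S   <
  [0,2] N   <
    [0,1] "near" : N\S
    [1,2] "liked" : N\(N\S)
  [2,3] "sent" : S\N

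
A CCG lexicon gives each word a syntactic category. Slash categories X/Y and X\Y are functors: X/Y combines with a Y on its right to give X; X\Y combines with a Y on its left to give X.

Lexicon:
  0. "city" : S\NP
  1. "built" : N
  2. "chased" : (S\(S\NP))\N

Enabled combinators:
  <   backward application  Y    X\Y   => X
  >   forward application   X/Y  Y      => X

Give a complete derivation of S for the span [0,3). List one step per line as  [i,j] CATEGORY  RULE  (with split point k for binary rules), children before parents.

[0,3] S   <
  [0,1] "city" : S\NP
  [1,3] S\(S\NP)   <
    [1,2] "built" : N
    [2,3] "chased" : (S\(S\NP))\N

[0,1] S\NP  lex  "city"
[1,2] N  lex  "built"
[2,3] (S\(S\NP))\N  lex  "chased"
[1,3] S\(S\NP)  <  k=2
[0,3] S  <  k=1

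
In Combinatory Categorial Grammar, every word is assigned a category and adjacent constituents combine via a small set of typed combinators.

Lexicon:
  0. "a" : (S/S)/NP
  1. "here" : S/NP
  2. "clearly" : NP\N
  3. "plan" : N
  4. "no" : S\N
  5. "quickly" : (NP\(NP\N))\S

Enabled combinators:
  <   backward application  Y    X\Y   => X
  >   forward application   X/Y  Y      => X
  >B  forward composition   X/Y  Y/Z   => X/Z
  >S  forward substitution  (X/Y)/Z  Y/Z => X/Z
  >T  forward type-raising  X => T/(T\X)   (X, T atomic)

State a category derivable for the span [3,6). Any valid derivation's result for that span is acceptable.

NP\(NP\N)

[0,6] S   >
  [0,2] S/NP   >S
    [0,1] "a" : (S/S)/NP
    [1,2] "here" : S/NP
  [2,6] NP   <
    [2,3] "clearly" : NP\N
    [3,6] NP\(NP\N)   <
      [3,5] S   <
        [3,4] "plan" : N
        [4,5] "no" : S\N
      [5,6] "quickly" : (NP\(NP\N))\S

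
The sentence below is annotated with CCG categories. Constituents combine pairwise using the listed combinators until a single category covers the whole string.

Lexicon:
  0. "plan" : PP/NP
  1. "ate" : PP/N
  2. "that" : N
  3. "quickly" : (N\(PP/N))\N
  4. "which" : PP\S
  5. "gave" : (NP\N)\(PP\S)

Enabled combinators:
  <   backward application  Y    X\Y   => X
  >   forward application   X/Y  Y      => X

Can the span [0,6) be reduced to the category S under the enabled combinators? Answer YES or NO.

NO

PP/NP PP/N N (N\(PP/N))\N PP\S (NP\N)\(PP\S)
CKY chart[0,6] = {PP}; S ∉ chart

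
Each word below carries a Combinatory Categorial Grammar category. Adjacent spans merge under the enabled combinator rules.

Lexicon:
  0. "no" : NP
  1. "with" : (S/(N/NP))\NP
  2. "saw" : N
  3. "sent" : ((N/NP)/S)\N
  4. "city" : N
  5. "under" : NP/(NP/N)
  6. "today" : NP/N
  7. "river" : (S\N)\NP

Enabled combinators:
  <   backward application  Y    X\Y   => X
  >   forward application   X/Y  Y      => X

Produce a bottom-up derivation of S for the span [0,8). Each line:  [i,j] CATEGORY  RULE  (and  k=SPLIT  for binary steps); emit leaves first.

[0,1] NP  lex  "no"
[1,2] (S/(N/NP))\NP  lex  "with"
[0,2] S/(N/NP)  <  k=1
[2,3] N  lex  "saw"
[3,4] ((N/NP)/S)\N  lex  "sent"
[2,4] (N/NP)/S  <  k=3
[4,5] N  lex  "city"
[5,6] NP/(NP/N)  lex  "under"
[6,7] NP/N  lex  "today"
[5,7] NP  >  k=6
[7,8] (S\N)\NP  lex  "river"
[5,8] S\N  <  k=7
[4,8] S  <  k=5
[2,8] N/NP  >  k=4
[0,8] S  >  k=2

[0,8] S   >
  [0,2] S/(N/NP)   <
    [0,1] "no" : NP
    [1,2] "with" : (S/(N/NP))\NP
  [2,8] N/NP   >
    [2,4] (N/NP)/S   <
      [2,3] "saw" : N
      [3,4] "sent" : ((N/NP)/S)\N
    [4,8] S   <
      [4,5] "city" : N
      [5,8] S\N   <
        [5,7] NP   >
          [5,6] "under" : NP/(NP/N)
          [6,7] "today" : NP/N
        [7,8] "river" : (S\N)\NP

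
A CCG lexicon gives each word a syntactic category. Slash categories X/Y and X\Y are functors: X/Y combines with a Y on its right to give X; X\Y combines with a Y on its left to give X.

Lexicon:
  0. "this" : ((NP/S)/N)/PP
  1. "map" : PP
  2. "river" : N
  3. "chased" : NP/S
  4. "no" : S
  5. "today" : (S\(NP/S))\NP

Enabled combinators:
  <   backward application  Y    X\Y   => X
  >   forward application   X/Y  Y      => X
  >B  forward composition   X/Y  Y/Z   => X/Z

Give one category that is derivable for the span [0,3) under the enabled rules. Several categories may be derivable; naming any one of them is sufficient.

[0,6] S   <
  [0,3] NP/S   >
    [0,2] (NP/S)/N   >
      [0,1] "this" : ((NP/S)/N)/PP
      [1,2] "map" : PP
    [2,3] "river" : N
  [3,6] S\(NP/S)   <
    [3,5] NP   >
      [3,4] "chased" : NP/S
      [4,5] "no" : S
    [5,6] "today" : (S\(NP/S))\NP

NP/S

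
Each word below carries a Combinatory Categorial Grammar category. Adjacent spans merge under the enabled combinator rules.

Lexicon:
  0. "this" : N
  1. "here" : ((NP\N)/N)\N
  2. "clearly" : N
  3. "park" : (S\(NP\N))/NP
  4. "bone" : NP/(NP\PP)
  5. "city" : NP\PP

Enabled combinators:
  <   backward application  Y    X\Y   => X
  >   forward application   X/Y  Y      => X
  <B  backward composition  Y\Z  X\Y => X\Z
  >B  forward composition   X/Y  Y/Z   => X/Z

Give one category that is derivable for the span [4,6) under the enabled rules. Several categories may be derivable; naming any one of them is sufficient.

[0,6] S   <
  [0,3] NP\N   >
    [0,2] (NP\N)/N   <
      [0,1] "this" : N
      [1,2] "here" : ((NP\N)/N)\N
    [2,3] "clearly" : N
  [3,6] S\(NP\N)   >
    [3,4] "park" : (S\(NP\N))/NP
    [4,6] NP   >
      [4,5] "bone" : NP/(NP\PP)
      [5,6] "city" : NP\PP

NP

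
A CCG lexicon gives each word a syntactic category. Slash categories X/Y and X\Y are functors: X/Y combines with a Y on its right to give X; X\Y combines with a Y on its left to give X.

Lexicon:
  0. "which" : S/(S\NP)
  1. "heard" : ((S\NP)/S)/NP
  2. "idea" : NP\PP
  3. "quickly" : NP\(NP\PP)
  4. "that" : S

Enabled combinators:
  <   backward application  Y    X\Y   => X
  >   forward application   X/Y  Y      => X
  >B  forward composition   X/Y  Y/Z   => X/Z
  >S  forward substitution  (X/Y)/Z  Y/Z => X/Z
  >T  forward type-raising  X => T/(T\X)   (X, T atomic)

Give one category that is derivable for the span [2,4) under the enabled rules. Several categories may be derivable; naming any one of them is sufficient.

NP

[0,5] S   >
  [0,1] "which" : S/(S\NP)
  [1,5] S\NP   >
    [1,4] (S\NP)/S   >
      [1,2] "heard" : ((S\NP)/S)/NP
      [2,4] NP   <
        [2,3] "idea" : NP\PP
        [3,4] "quickly" : NP\(NP\PP)
    [4,5] "that" : S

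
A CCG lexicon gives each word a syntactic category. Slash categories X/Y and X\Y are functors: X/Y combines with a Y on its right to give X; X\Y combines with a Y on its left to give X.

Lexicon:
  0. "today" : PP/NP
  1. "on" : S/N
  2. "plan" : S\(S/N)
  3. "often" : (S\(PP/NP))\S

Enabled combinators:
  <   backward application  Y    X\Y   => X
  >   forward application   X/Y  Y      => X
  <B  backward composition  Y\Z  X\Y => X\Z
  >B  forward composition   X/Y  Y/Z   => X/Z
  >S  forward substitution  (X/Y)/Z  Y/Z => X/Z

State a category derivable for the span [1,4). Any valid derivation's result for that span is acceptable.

S\(PP/NP)

[0,4] S   <
  [0,1] "today" : PP/NP
  [1,4] S\(PP/NP)   <
    [1,3] S   <
      [1,2] "on" : S/N
      [2,3] "plan" : S\(S/N)
    [3,4] "often" : (S\(PP/NP))\S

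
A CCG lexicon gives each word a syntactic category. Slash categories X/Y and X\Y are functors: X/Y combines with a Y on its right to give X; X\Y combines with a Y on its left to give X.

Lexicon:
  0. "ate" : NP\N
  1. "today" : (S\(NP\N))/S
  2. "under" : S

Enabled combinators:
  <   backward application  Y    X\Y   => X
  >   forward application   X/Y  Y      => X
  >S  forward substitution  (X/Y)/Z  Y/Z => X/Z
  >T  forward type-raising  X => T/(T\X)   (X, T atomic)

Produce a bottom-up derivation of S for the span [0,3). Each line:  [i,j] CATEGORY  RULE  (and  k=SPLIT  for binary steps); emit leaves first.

[0,3] S   <
  [0,1] "ate" : NP\N
  [1,3] S\(NP\N)   >
    [1,2] "today" : (S\(NP\N))/S
    [2,3] "under" : S

[0,1] NP\N  lex  "ate"
[1,2] (S\(NP\N))/S  lex  "today"
[2,3] S  lex  "under"
[1,3] S\(NP\N)  >  k=2
[0,3] S  <  k=1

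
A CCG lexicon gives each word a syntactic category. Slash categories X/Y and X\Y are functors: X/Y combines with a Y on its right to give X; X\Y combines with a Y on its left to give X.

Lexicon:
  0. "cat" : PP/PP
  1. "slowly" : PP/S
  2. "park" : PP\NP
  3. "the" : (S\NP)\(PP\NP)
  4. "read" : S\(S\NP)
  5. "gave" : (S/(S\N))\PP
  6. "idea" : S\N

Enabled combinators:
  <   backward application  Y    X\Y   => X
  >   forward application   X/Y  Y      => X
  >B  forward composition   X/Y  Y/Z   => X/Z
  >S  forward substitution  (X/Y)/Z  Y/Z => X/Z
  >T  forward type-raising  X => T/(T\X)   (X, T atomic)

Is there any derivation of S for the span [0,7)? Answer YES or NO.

YES

[0,7] S   >
  [0,6] S/(S\N)   <
    [0,5] PP   >
      [0,2] PP/S   >B
        [0,1] "cat" : PP/PP
        [1,2] "slowly" : PP/S
      [2,5] S   <
        [2,4] S\NP   <
          [2,3] "park" : PP\NP
          [3,4] "the" : (S\NP)\(PP\NP)
        [4,5] "read" : S\(S\NP)
    [5,6] "gave" : (S/(S\N))\PP
  [6,7] "idea" : S\N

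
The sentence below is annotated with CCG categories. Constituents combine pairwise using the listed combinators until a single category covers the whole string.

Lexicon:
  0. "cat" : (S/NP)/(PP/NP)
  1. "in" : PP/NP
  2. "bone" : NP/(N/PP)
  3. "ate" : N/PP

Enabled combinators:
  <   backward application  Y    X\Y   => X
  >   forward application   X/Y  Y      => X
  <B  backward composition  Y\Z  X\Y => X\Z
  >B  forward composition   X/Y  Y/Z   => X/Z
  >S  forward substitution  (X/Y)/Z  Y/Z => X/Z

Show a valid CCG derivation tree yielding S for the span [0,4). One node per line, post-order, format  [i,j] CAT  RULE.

[0,1] (S/NP)/(PP/NP)  lex  "cat"
[1,2] PP/NP  lex  "in"
[0,2] S/NP  >  k=1
[2,3] NP/(N/PP)  lex  "bone"
[3,4] N/PP  lex  "ate"
[2,4] NP  >  k=3
[0,4] S  >  k=2

[0,4] S   >
  [0,2] S/NP   >
    [0,1] "cat" : (S/NP)/(PP/NP)
    [1,2] "in" : PP/NP
  [2,4] NP   >
    [2,3] "bone" : NP/(N/PP)
    [3,4] "ate" : N/PP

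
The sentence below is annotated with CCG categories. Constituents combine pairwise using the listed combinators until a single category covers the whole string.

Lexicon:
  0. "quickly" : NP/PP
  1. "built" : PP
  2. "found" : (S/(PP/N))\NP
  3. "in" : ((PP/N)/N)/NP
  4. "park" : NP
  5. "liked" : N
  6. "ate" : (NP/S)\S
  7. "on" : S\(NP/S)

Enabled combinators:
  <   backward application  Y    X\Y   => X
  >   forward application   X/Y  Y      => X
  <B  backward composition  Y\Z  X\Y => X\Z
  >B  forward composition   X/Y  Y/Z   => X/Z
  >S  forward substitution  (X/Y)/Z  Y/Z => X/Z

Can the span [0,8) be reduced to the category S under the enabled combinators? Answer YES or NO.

[0,8] S   <
  [0,7] NP/S   <
    [0,6] S   >
      [0,5] S/N   >B
        [0,3] S/(PP/N)   <
          [0,2] NP   >
            [0,1] "quickly" : NP/PP
            [1,2] "built" : PP
          [2,3] "found" : (S/(PP/N))\NP
        [3,5] (PP/N)/N   >
          [3,4] "in" : ((PP/N)/N)/NP
          [4,5] "park" : NP
      [5,6] "liked" : N
    [6,7] "ate" : (NP/S)\S
  [7,8] "on" : S\(NP/S)

YES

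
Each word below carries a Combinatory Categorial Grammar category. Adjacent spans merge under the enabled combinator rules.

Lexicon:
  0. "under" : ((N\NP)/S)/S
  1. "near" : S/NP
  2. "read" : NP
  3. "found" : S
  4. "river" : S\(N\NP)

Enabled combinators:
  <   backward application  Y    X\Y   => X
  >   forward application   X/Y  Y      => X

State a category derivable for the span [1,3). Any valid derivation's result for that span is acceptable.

[0,5] S   <
  [0,4] N\NP   >
    [0,3] (N\NP)/S   >
      [0,1] "under" : ((N\NP)/S)/S
      [1,3] S   >
        [1,2] "near" : S/NP
        [2,3] "read" : NP
    [3,4] "found" : S
  [4,5] "river" : S\(N\NP)

S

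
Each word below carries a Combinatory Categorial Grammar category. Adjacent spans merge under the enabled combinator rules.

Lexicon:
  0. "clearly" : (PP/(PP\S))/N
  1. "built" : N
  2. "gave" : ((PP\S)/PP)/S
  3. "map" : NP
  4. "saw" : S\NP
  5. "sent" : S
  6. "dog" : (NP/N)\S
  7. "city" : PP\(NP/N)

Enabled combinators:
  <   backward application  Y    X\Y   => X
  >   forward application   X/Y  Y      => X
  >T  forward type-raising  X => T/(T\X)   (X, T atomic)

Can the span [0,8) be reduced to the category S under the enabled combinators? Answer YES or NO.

(PP/(PP\S))/N N ((PP\S)/PP)/S NP S\NP S (NP/N)\S PP\(NP/N)
CKY chart[0,8] = {N/(N\PP), NP/(NP\PP), PP, PP/(PP\PP), S/(S\PP)}; S ∉ chart

NO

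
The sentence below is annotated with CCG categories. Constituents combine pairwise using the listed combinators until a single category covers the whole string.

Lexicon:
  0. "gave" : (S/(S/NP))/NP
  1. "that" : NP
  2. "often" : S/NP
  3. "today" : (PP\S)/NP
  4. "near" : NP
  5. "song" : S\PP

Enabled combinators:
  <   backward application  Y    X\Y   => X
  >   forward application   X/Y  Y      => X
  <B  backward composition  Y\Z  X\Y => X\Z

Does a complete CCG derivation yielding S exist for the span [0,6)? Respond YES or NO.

[0,6] S   <
  [0,5] PP   <
    [0,3] S   >
      [0,2] S/(S/NP)   >
        [0,1] "gave" : (S/(S/NP))/NP
        [1,2] "that" : NP
      [2,3] "often" : S/NP
    [3,5] PP\S   >
      [3,4] "today" : (PP\S)/NP
      [4,5] "near" : NP
  [5,6] "song" : S\PP

YES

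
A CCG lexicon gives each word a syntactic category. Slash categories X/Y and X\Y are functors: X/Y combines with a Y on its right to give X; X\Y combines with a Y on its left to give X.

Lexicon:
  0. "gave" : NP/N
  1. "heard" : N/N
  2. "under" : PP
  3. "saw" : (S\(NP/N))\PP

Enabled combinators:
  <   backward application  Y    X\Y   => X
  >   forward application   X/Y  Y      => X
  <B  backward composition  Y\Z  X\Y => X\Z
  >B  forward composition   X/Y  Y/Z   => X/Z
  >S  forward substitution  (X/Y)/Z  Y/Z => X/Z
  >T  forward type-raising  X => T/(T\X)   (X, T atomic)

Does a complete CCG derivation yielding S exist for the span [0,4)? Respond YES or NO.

[0,4] S   <
  [0,2] NP/N   >B
    [0,1] "gave" : NP/N
    [1,2] "heard" : N/N
  [2,4] S\(NP/N)   <
    [2,3] "under" : PP
    [3,4] "saw" : (S\(NP/N))\PP

YES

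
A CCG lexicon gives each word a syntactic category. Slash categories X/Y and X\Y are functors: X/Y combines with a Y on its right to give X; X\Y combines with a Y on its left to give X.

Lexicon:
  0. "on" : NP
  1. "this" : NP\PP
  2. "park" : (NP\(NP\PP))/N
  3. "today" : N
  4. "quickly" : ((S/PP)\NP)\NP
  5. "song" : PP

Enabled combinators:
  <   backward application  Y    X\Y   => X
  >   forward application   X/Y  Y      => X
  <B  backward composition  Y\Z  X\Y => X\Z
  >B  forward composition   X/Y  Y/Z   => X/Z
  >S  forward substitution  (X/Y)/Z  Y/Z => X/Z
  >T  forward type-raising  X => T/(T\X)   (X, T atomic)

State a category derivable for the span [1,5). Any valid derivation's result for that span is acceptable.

[0,6] S   >
  [0,5] S/PP   <
    [0,1] "on" : NP
    [1,5] (S/PP)\NP   <
      [1,4] NP   <
        [1,2] "this" : NP\PP
        [2,4] NP\(NP\PP)   >
          [2,3] "park" : (NP\(NP\PP))/N
          [3,4] "today" : N
      [4,5] "quickly" : ((S/PP)\NP)\NP
  [5,6] "song" : PP

(S/PP)\NP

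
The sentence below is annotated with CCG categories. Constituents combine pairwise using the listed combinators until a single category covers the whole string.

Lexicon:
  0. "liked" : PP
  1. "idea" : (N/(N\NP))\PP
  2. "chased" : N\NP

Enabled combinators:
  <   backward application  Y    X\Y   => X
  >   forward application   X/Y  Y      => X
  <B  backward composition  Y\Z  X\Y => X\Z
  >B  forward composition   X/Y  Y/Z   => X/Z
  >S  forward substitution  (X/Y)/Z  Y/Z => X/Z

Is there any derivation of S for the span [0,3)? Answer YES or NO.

PP (N/(N\NP))\PP N\NP
CKY chart[0,3] = {N}; S ∉ chart

NO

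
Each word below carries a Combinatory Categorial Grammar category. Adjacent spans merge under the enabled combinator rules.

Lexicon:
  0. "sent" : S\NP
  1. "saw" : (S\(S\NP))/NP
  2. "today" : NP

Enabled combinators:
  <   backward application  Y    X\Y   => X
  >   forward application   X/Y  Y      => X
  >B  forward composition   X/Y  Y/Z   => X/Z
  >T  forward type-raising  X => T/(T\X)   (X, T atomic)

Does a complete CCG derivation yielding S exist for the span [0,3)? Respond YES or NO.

[0,3] S   <
  [0,1] "sent" : S\NP
  [1,3] S\(S\NP)   >
    [1,2] "saw" : (S\(S\NP))/NP
    [2,3] "today" : NP

YES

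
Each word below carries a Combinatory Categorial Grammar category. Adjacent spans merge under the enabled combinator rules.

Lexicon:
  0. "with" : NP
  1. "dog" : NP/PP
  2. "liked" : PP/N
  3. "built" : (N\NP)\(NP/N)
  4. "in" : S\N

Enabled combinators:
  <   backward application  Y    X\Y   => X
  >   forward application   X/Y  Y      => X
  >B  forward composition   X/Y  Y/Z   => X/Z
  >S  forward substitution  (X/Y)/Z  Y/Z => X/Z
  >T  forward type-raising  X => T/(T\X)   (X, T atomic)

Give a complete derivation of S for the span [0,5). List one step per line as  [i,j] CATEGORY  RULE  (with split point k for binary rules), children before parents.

[0,5] S   <
  [0,4] N   >
    [0,1] N/(N\NP)   >T
      [0,1] "with" : NP
    [1,4] N\NP   <
      [1,3] NP/N   >B
        [1,2] "dog" : NP/PP
        [2,3] "liked" : PP/N
      [3,4] "built" : (N\NP)\(NP/N)
  [4,5] "in" : S\N

[0,1] NP  lex  "with"
[0,1] N/(N\NP)  >T
[1,2] NP/PP  lex  "dog"
[2,3] PP/N  lex  "liked"
[1,3] NP/N  >B  k=2
[3,4] (N\NP)\(NP/N)  lex  "built"
[1,4] N\NP  <  k=3
[0,4] N  >  k=1
[4,5] S\N  lex  "in"
[0,5] S  <  k=4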